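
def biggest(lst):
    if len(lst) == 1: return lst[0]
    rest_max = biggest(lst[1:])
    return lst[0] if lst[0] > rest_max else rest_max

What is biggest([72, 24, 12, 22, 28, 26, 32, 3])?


biggest([72, 24, 12, 22, 28, 26, 32, 3]): compare 72 with biggest([24, 12, 22, 28, 26, 32, 3])
biggest([24, 12, 22, 28, 26, 32, 3]): compare 24 with biggest([12, 22, 28, 26, 32, 3])
biggest([12, 22, 28, 26, 32, 3]): compare 12 with biggest([22, 28, 26, 32, 3])
biggest([22, 28, 26, 32, 3]): compare 22 with biggest([28, 26, 32, 3])
biggest([28, 26, 32, 3]): compare 28 with biggest([26, 32, 3])
biggest([26, 32, 3]): compare 26 with biggest([32, 3])
biggest([32, 3]): compare 32 with biggest([3])
biggest([3]) = 3  (base case)
Compare 32 with 3 -> 32
Compare 26 with 32 -> 32
Compare 28 with 32 -> 32
Compare 22 with 32 -> 32
Compare 12 with 32 -> 32
Compare 24 with 32 -> 32
Compare 72 with 32 -> 72

72


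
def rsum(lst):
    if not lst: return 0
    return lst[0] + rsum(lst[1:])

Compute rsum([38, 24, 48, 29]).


rsum([38, 24, 48, 29]) = 38 + rsum([24, 48, 29])
rsum([24, 48, 29]) = 24 + rsum([48, 29])
rsum([48, 29]) = 48 + rsum([29])
rsum([29]) = 29 + rsum([])
rsum([]) = 0  (base case)
Total: 38 + 24 + 48 + 29 + 0 = 139

139


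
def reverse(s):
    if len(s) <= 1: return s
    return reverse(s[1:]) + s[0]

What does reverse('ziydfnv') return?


reverse('ziydfnv') = reverse('iydfnv') + 'z'
reverse('iydfnv') = reverse('ydfnv') + 'i'
reverse('ydfnv') = reverse('dfnv') + 'y'
reverse('dfnv') = reverse('fnv') + 'd'
reverse('fnv') = reverse('nv') + 'f'
reverse('nv') = reverse('v') + 'n'
reverse('v') = 'v'  (base case)
Concatenating: 'v' + 'n' + 'f' + 'd' + 'y' + 'i' + 'z' = 'vnfdyiz'

vnfdyiz


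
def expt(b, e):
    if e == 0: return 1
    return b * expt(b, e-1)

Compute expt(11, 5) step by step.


expt(11, 5)
= 11 * expt(11, 4)
= 11 * 11 * expt(11, 3)
= 11 * 11 * 11 * expt(11, 2)
= 11 * 11 * 11 * 11 * expt(11, 1)
= 11 * 11 * 11 * 11 * 11 * expt(11, 0)
= 11 * 11 * 11 * 11 * 11 * 1
= 161051

161051


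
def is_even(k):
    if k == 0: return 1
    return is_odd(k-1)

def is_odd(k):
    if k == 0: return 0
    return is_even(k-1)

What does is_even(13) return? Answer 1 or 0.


is_even(13) = is_odd(12)
is_odd(12) = is_even(11)
is_even(11) = is_odd(10)
is_odd(10) = is_even(9)
is_even(9) = is_odd(8)
is_odd(8) = is_even(7)
is_even(7) = is_odd(6)
is_odd(6) = is_even(5)
is_even(5) = is_odd(4)
is_odd(4) = is_even(3)
is_even(3) = is_odd(2)
is_odd(2) = is_even(1)
is_even(1) = is_odd(0)
is_odd(0) = 0  (base case)
Result: 0

0


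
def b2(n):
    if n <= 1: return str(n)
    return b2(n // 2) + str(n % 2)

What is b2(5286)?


b2(5286) = b2(2643) + '0'
b2(2643) = b2(1321) + '1'
b2(1321) = b2(660) + '1'
b2(660) = b2(330) + '0'
b2(330) = b2(165) + '0'
b2(165) = b2(82) + '1'
b2(82) = b2(41) + '0'
b2(41) = b2(20) + '1'
b2(20) = b2(10) + '0'
b2(10) = b2(5) + '0'
b2(5) = b2(2) + '1'
b2(2) = b2(1) + '0'
b2(1) = '1'  (base case)
Concatenating: '1' + '0' + '1' + '0' + '0' + '1' + '0' + '1' + '0' + '0' + '1' + '1' + '0' = '1010010100110'

1010010100110


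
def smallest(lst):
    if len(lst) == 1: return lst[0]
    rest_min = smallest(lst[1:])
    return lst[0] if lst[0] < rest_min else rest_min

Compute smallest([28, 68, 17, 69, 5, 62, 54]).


smallest([28, 68, 17, 69, 5, 62, 54]): compare 28 with smallest([68, 17, 69, 5, 62, 54])
smallest([68, 17, 69, 5, 62, 54]): compare 68 with smallest([17, 69, 5, 62, 54])
smallest([17, 69, 5, 62, 54]): compare 17 with smallest([69, 5, 62, 54])
smallest([69, 5, 62, 54]): compare 69 with smallest([5, 62, 54])
smallest([5, 62, 54]): compare 5 with smallest([62, 54])
smallest([62, 54]): compare 62 with smallest([54])
smallest([54]) = 54  (base case)
Compare 62 with 54 -> 54
Compare 5 with 54 -> 5
Compare 69 with 5 -> 5
Compare 17 with 5 -> 5
Compare 68 with 5 -> 5
Compare 28 with 5 -> 5

5


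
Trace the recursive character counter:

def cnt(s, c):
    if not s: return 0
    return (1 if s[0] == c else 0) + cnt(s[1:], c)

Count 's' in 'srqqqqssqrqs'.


s[0]='s' == 's' -> 1
s[0]='r' != 's' -> 0
s[0]='q' != 's' -> 0
s[0]='q' != 's' -> 0
s[0]='q' != 's' -> 0
s[0]='q' != 's' -> 0
s[0]='s' == 's' -> 1
s[0]='s' == 's' -> 1
s[0]='q' != 's' -> 0
s[0]='r' != 's' -> 0
s[0]='q' != 's' -> 0
s[0]='s' == 's' -> 1
Sum: 1 + 0 + 0 + 0 + 0 + 0 + 1 + 1 + 0 + 0 + 0 + 1 = 4

4


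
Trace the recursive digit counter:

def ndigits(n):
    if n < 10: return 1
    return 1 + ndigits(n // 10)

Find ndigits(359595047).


ndigits(359595047) = 1 + ndigits(35959504)
ndigits(35959504) = 1 + ndigits(3595950)
ndigits(3595950) = 1 + ndigits(359595)
ndigits(359595) = 1 + ndigits(35959)
ndigits(35959) = 1 + ndigits(3595)
ndigits(3595) = 1 + ndigits(359)
ndigits(359) = 1 + ndigits(35)
ndigits(35) = 1 + ndigits(3)
ndigits(3) = 1  (base case: 3 < 10)
Unwinding: 1 + 1 + 1 + 1 + 1 + 1 + 1 + 1 + 1 = 9

9


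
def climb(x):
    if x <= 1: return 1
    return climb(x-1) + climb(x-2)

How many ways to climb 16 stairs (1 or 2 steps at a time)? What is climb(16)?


Building up from base cases:
climb(0) = 1
climb(1) = 1
climb(2) = climb(1) + climb(0) = 1 + 1 = 2
climb(3) = climb(2) + climb(1) = 2 + 1 = 3
climb(4) = climb(3) + climb(2) = 3 + 2 = 5
climb(5) = climb(4) + climb(3) = 5 + 3 = 8
climb(6) = climb(5) + climb(4) = 8 + 5 = 13
climb(7) = climb(6) + climb(5) = 13 + 8 = 21
climb(8) = climb(7) + climb(6) = 21 + 13 = 34
climb(9) = climb(8) + climb(7) = 34 + 21 = 55
climb(10) = climb(9) + climb(8) = 55 + 34 = 89
climb(11) = climb(10) + climb(9) = 89 + 55 = 144
climb(12) = climb(11) + climb(10) = 144 + 89 = 233
climb(13) = climb(12) + climb(11) = 233 + 144 = 377
climb(14) = climb(13) + climb(12) = 377 + 233 = 610
climb(15) = climb(14) + climb(13) = 610 + 377 = 987
climb(16) = climb(15) + climb(14) = 987 + 610 = 1597

1597


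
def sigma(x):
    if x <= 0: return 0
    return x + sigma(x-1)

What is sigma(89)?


sigma(89)
= 89 + 88 + 87 + 86 + 85 + 84 + 83 + 82 + 81 + 80 + 79 + 78 + 77 + 76 + 75 + 74 + 73 + 72 + 71 + 70 + 69 + 68 + 67 + 66 + 65 + 64 + 63 + 62 + 61 + 60 + 59 + 58 + 57 + 56 + 55 + 54 + 53 + 52 + 51 + 50 + 49 + 48 + 47 + 46 + 45 + 44 + 43 + 42 + 41 + 40 + 39 + 38 + 37 + 36 + 35 + 34 + 33 + 32 + 31 + 30 + 29 + 28 + 27 + 26 + 25 + 24 + 23 + 22 + 21 + 20 + 19 + 18 + 17 + 16 + 15 + 14 + 13 + 12 + 11 + 10 + 9 + 8 + 7 + 6 + 5 + 4 + 3 + 2 + 1 + sigma(0)
= 89 + 88 + 87 + 86 + 85 + 84 + 83 + 82 + 81 + 80 + 79 + 78 + 77 + 76 + 75 + 74 + 73 + 72 + 71 + 70 + 69 + 68 + 67 + 66 + 65 + 64 + 63 + 62 + 61 + 60 + 59 + 58 + 57 + 56 + 55 + 54 + 53 + 52 + 51 + 50 + 49 + 48 + 47 + 46 + 45 + 44 + 43 + 42 + 41 + 40 + 39 + 38 + 37 + 36 + 35 + 34 + 33 + 32 + 31 + 30 + 29 + 28 + 27 + 26 + 25 + 24 + 23 + 22 + 21 + 20 + 19 + 18 + 17 + 16 + 15 + 14 + 13 + 12 + 11 + 10 + 9 + 8 + 7 + 6 + 5 + 4 + 3 + 2 + 1 + 0
= 4005

4005


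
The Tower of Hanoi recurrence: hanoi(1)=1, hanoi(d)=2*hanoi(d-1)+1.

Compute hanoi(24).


hanoi(24) = 2 * hanoi(23) + 1
hanoi(23) = 2 * hanoi(22) + 1
hanoi(22) = 2 * hanoi(21) + 1
hanoi(21) = 2 * hanoi(20) + 1
hanoi(20) = 2 * hanoi(19) + 1
hanoi(19) = 2 * hanoi(18) + 1
hanoi(18) = 2 * hanoi(17) + 1
hanoi(17) = 2 * hanoi(16) + 1
hanoi(16) = 2 * hanoi(15) + 1
hanoi(15) = 2 * hanoi(14) + 1
hanoi(14) = 2 * hanoi(13) + 1
hanoi(13) = 2 * hanoi(12) + 1
hanoi(12) = 2 * hanoi(11) + 1
hanoi(11) = 2 * hanoi(10) + 1
hanoi(10) = 2 * hanoi(9) + 1
hanoi(9) = 2 * hanoi(8) + 1
hanoi(8) = 2 * hanoi(7) + 1
hanoi(7) = 2 * hanoi(6) + 1
hanoi(6) = 2 * hanoi(5) + 1
hanoi(5) = 2 * hanoi(4) + 1
hanoi(4) = 2 * hanoi(3) + 1
hanoi(3) = 2 * hanoi(2) + 1
hanoi(2) = 2 * hanoi(1) + 1
hanoi(1) = 1  (base case)
hanoi(2) = 2 * 1 + 1 = 3
hanoi(3) = 2 * 3 + 1 = 7
hanoi(4) = 2 * 7 + 1 = 15
hanoi(5) = 2 * 15 + 1 = 31
hanoi(6) = 2 * 31 + 1 = 63
hanoi(7) = 2 * 63 + 1 = 127
hanoi(8) = 2 * 127 + 1 = 255
hanoi(9) = 2 * 255 + 1 = 511
hanoi(10) = 2 * 511 + 1 = 1023
hanoi(11) = 2 * 1023 + 1 = 2047
hanoi(12) = 2 * 2047 + 1 = 4095
hanoi(13) = 2 * 4095 + 1 = 8191
hanoi(14) = 2 * 8191 + 1 = 16383
hanoi(15) = 2 * 16383 + 1 = 32767
hanoi(16) = 2 * 32767 + 1 = 65535
hanoi(17) = 2 * 65535 + 1 = 131071
hanoi(18) = 2 * 131071 + 1 = 262143
hanoi(19) = 2 * 262143 + 1 = 524287
hanoi(20) = 2 * 524287 + 1 = 1048575
hanoi(21) = 2 * 1048575 + 1 = 2097151
hanoi(22) = 2 * 2097151 + 1 = 4194303
hanoi(23) = 2 * 4194303 + 1 = 8388607
hanoi(24) = 2 * 8388607 + 1 = 16777215

16777215


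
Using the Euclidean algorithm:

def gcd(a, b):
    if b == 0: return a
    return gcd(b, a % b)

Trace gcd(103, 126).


gcd(103, 126) = gcd(126, 103)
gcd(126, 103) = gcd(103, 23)
gcd(103, 23) = gcd(23, 11)
gcd(23, 11) = gcd(11, 1)
gcd(11, 1) = gcd(1, 0)
gcd(1, 0) = 1  (base case)

1


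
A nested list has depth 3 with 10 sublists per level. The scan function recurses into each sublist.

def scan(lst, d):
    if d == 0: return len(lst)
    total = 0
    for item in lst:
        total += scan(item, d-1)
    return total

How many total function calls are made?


At depth 0 (root): 1 call
At depth 1: each of 1 parents calls scan on 10 children = 10 calls
At depth 2: each of 10 parents calls scan on 10 children = 100 calls
At depth 3: each of 100 parents calls scan on 10 children = 1000 calls
Total: 1 + 10 + 100 + 1000 = 1111

1111


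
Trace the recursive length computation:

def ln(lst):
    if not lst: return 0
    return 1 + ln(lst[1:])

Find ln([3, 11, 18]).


ln([3, 11, 18]) = 1 + ln([11, 18])
ln([11, 18]) = 1 + ln([18])
ln([18]) = 1 + ln([])
ln([]) = 0  (base case)
Unwinding: 1 + 1 + 1 + 0 = 3

3


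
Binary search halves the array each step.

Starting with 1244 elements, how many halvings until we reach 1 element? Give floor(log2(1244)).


1244 / 2 = 622
622 / 2 = 311
311 / 2 = 155
155 / 2 = 77
77 / 2 = 38
38 / 2 = 19
19 / 2 = 9
9 / 2 = 4
4 / 2 = 2
2 / 2 = 1
Reached 1 after 10 halvings

10


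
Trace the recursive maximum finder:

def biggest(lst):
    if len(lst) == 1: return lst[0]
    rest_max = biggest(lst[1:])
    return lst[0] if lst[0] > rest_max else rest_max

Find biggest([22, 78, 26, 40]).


biggest([22, 78, 26, 40]): compare 22 with biggest([78, 26, 40])
biggest([78, 26, 40]): compare 78 with biggest([26, 40])
biggest([26, 40]): compare 26 with biggest([40])
biggest([40]) = 40  (base case)
Compare 26 with 40 -> 40
Compare 78 with 40 -> 78
Compare 22 with 78 -> 78

78


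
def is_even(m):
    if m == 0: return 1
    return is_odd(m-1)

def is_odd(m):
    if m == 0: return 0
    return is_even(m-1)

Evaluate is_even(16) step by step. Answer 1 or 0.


is_even(16) = is_odd(15)
is_odd(15) = is_even(14)
is_even(14) = is_odd(13)
is_odd(13) = is_even(12)
is_even(12) = is_odd(11)
is_odd(11) = is_even(10)
is_even(10) = is_odd(9)
is_odd(9) = is_even(8)
is_even(8) = is_odd(7)
is_odd(7) = is_even(6)
is_even(6) = is_odd(5)
is_odd(5) = is_even(4)
is_even(4) = is_odd(3)
is_odd(3) = is_even(2)
is_even(2) = is_odd(1)
is_odd(1) = is_even(0)
is_even(0) = 1  (base case)
Result: 1

1


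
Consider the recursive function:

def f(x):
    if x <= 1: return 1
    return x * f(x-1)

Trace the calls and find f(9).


f(9)
= 9 * f(8)
= 9 * 8 * f(7)
= 9 * 8 * 7 * f(6)
= 9 * 8 * 7 * 6 * f(5)
= 9 * 8 * 7 * 6 * 5 * f(4)
= 9 * 8 * 7 * 6 * 5 * 4 * f(3)
= 9 * 8 * 7 * 6 * 5 * 4 * 3 * f(2)
= 9 * 8 * 7 * 6 * 5 * 4 * 3 * 2 * f(1)
= 9 * 8 * 7 * 6 * 5 * 4 * 3 * 2 * 1
= 362880

362880


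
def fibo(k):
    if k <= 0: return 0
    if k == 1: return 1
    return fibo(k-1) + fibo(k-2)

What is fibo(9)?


Computing fibo(9) bottom-up:
fibo(0) = 0
fibo(1) = 1
fibo(2) = fibo(1) + fibo(0) = 1 + 0 = 1
fibo(3) = fibo(2) + fibo(1) = 1 + 1 = 2
fibo(4) = fibo(3) + fibo(2) = 2 + 1 = 3
fibo(5) = fibo(4) + fibo(3) = 3 + 2 = 5
fibo(6) = fibo(5) + fibo(4) = 5 + 3 = 8
fibo(7) = fibo(6) + fibo(5) = 8 + 5 = 13
fibo(8) = fibo(7) + fibo(6) = 13 + 8 = 21
fibo(9) = fibo(8) + fibo(7) = 21 + 13 = 34

34


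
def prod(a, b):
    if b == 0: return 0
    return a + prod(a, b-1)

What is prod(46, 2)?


prod(46, 2) = 46 + prod(46, 1)
prod(46, 1) = 46 + prod(46, 0)
prod(46, 0) = 0  (base case)
Total: 46 + 46 + 0 = 92

92


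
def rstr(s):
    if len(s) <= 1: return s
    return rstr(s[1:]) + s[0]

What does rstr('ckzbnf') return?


rstr('ckzbnf') = rstr('kzbnf') + 'c'
rstr('kzbnf') = rstr('zbnf') + 'k'
rstr('zbnf') = rstr('bnf') + 'z'
rstr('bnf') = rstr('nf') + 'b'
rstr('nf') = rstr('f') + 'n'
rstr('f') = 'f'  (base case)
Concatenating: 'f' + 'n' + 'b' + 'z' + 'k' + 'c' = 'fnbzkc'

fnbzkc


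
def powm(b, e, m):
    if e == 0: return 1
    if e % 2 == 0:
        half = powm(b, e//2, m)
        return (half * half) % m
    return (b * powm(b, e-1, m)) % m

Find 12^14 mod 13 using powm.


powm(12, 14, 13): e is even, compute powm(12, 7, 13)
  powm(12, 7, 13): e is odd, compute powm(12, 6, 13)
    powm(12, 6, 13): e is even, compute powm(12, 3, 13)
      powm(12, 3, 13): e is odd, compute powm(12, 2, 13)
        powm(12, 2, 13): e is even, compute powm(12, 1, 13)
          powm(12, 1, 13): e is odd, compute powm(12, 0, 13)
          powm(12, 0, 13) = 1
          (12 * 1) % 13 = 12
        half=12, (12*12) % 13 = 1
      (12 * 1) % 13 = 12
    half=12, (12*12) % 13 = 1
  (12 * 1) % 13 = 12
half=12, (12*12) % 13 = 1

1


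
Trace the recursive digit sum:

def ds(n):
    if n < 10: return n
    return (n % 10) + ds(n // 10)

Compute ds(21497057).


ds(21497057) = 7 + ds(2149705)
ds(2149705) = 5 + ds(214970)
ds(214970) = 0 + ds(21497)
ds(21497) = 7 + ds(2149)
ds(2149) = 9 + ds(214)
ds(214) = 4 + ds(21)
ds(21) = 1 + ds(2)
ds(2) = 2  (base case)
Total: 7 + 5 + 0 + 7 + 9 + 4 + 1 + 2 = 35

35


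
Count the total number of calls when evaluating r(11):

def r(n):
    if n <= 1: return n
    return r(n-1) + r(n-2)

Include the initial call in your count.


Let C(n) = total calls for r(n)
C(0) = 1, C(1) = 1
C(2) = 1 + C(1) + C(0) = 1 + 1 + 1 = 3
C(3) = 1 + C(2) + C(1) = 1 + 3 + 1 = 5
C(4) = 1 + C(3) + C(2) = 1 + 5 + 3 = 9
C(5) = 1 + C(4) + C(3) = 1 + 9 + 5 = 15
C(6) = 1 + C(5) + C(4) = 1 + 15 + 9 = 25
C(7) = 1 + C(6) + C(5) = 1 + 25 + 15 = 41
C(8) = 1 + C(7) + C(6) = 1 + 41 + 25 = 67
C(9) = 1 + C(8) + C(7) = 1 + 67 + 41 = 109
C(10) = 1 + C(9) + C(8) = 1 + 109 + 67 = 177
C(11) = 1 + C(10) + C(9) = 1 + 177 + 109 = 287

287


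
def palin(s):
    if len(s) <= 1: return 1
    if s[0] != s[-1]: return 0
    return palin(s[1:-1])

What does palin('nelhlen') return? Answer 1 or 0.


palin('nelhlen'): s[0]='n' == s[-1]='n' -> check palin('elhle')
palin('elhle'): s[0]='e' == s[-1]='e' -> check palin('lhl')
palin('lhl'): s[0]='l' == s[-1]='l' -> check palin('h')
palin('h'): len <= 1 -> return 1  (base case)
Result: 1 (palindrome)

1


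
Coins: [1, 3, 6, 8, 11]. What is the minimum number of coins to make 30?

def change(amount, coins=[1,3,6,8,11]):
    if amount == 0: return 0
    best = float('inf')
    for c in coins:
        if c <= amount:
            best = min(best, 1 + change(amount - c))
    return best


Building up with DP:
change(0) = 0
change(1) = min(1+change(0)=1+0=1) = 1
change(2) = min(1+change(1)=1+1=2) = 2
change(3) = min(1+change(2)=1+2=3, 1+change(0)=1+0=1) = 1
change(4) = min(1+change(3)=1+1=2, 1+change(1)=1+1=2) = 2
change(5) = min(1+change(4)=1+2=3, 1+change(2)=1+2=3) = 3
change(6) = min(1+change(5)=1+3=4, 1+change(3)=1+1=2, 1+change(0)=1+0=1) = 1
change(7) = min(1+change(6)=1+1=2, 1+change(4)=1+2=3, 1+change(1)=1+1=2) = 2
change(8) = min(1+change(7)=1+2=3, 1+change(5)=1+3=4, 1+change(2)=1+2=3, 1+change(0)=1+0=1) = 1
change(9) = min(1+change(8)=1+1=2, 1+change(6)=1+1=2, 1+change(3)=1+1=2, 1+change(1)=1+1=2) = 2
change(10) = min(1+change(9)=1+2=3, 1+change(7)=1+2=3, 1+change(4)=1+2=3, 1+change(2)=1+2=3) = 3
change(11) = min(1+change(10)=1+3=4, 1+change(8)=1+1=2, 1+change(5)=1+3=4, 1+change(3)=1+1=2, 1+change(0)=1+0=1) = 1
change(12) = min(1+change(11)=1+1=2, 1+change(9)=1+2=3, 1+change(6)=1+1=2, 1+change(4)=1+2=3, 1+change(1)=1+1=2) = 2
change(13) = min(1+change(12)=1+2=3, 1+change(10)=1+3=4, 1+change(7)=1+2=3, 1+change(5)=1+3=4, 1+change(2)=1+2=3) = 3
change(14) = min(1+change(13)=1+3=4, 1+change(11)=1+1=2, 1+change(8)=1+1=2, 1+change(6)=1+1=2, 1+change(3)=1+1=2) = 2
change(15) = min(1+change(14)=1+2=3, 1+change(12)=1+2=3, 1+change(9)=1+2=3, 1+change(7)=1+2=3, 1+change(4)=1+2=3) = 3
change(16) = min(1+change(15)=1+3=4, 1+change(13)=1+3=4, 1+change(10)=1+3=4, 1+change(8)=1+1=2, 1+change(5)=1+3=4) = 2
change(17) = min(1+change(16)=1+2=3, 1+change(14)=1+2=3, 1+change(11)=1+1=2, 1+change(9)=1+2=3, 1+change(6)=1+1=2) = 2
change(18) = min(1+change(17)=1+2=3, 1+change(15)=1+3=4, 1+change(12)=1+2=3, 1+change(10)=1+3=4, 1+change(7)=1+2=3) = 3
change(19) = min(1+change(18)=1+3=4, 1+change(16)=1+2=3, 1+change(13)=1+3=4, 1+change(11)=1+1=2, 1+change(8)=1+1=2) = 2
change(20) = min(1+change(19)=1+2=3, 1+change(17)=1+2=3, 1+change(14)=1+2=3, 1+change(12)=1+2=3, 1+change(9)=1+2=3) = 3
change(21) = min(1+change(20)=1+3=4, 1+change(18)=1+3=4, 1+change(15)=1+3=4, 1+change(13)=1+3=4, 1+change(10)=1+3=4) = 4
change(22) = min(1+change(21)=1+4=5, 1+change(19)=1+2=3, 1+change(16)=1+2=3, 1+change(14)=1+2=3, 1+change(11)=1+1=2) = 2
change(23) = min(1+change(22)=1+2=3, 1+change(20)=1+3=4, 1+change(17)=1+2=3, 1+change(15)=1+3=4, 1+change(12)=1+2=3) = 3
change(24) = min(1+change(23)=1+3=4, 1+change(21)=1+4=5, 1+change(18)=1+3=4, 1+change(16)=1+2=3, 1+change(13)=1+3=4) = 3
change(25) = min(1+change(24)=1+3=4, 1+change(22)=1+2=3, 1+change(19)=1+2=3, 1+change(17)=1+2=3, 1+change(14)=1+2=3) = 3
change(26) = min(1+change(25)=1+3=4, 1+change(23)=1+3=4, 1+change(20)=1+3=4, 1+change(18)=1+3=4, 1+change(15)=1+3=4) = 4
change(27) = min(1+change(26)=1+4=5, 1+change(24)=1+3=4, 1+change(21)=1+4=5, 1+change(19)=1+2=3, 1+change(16)=1+2=3) = 3
change(28) = min(1+change(27)=1+3=4, 1+change(25)=1+3=4, 1+change(22)=1+2=3, 1+change(20)=1+3=4, 1+change(17)=1+2=3) = 3
change(29) = min(1+change(28)=1+3=4, 1+change(26)=1+4=5, 1+change(23)=1+3=4, 1+change(21)=1+4=5, 1+change(18)=1+3=4) = 4
change(30) = min(1+change(29)=1+4=5, 1+change(27)=1+3=4, 1+change(24)=1+3=4, 1+change(22)=1+2=3, 1+change(19)=1+2=3) = 3

3


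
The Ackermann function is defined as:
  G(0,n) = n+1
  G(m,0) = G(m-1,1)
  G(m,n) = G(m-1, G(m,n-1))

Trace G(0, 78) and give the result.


G(0, 78) = 79
Result: G(0, 78) = 79

79


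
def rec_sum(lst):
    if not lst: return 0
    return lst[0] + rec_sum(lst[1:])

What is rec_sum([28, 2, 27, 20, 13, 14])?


rec_sum([28, 2, 27, 20, 13, 14]) = 28 + rec_sum([2, 27, 20, 13, 14])
rec_sum([2, 27, 20, 13, 14]) = 2 + rec_sum([27, 20, 13, 14])
rec_sum([27, 20, 13, 14]) = 27 + rec_sum([20, 13, 14])
rec_sum([20, 13, 14]) = 20 + rec_sum([13, 14])
rec_sum([13, 14]) = 13 + rec_sum([14])
rec_sum([14]) = 14 + rec_sum([])
rec_sum([]) = 0  (base case)
Total: 28 + 2 + 27 + 20 + 13 + 14 + 0 = 104

104


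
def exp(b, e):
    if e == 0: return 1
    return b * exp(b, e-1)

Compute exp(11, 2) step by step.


exp(11, 2)
= 11 * exp(11, 1)
= 11 * 11 * exp(11, 0)
= 11 * 11 * 1
= 121

121


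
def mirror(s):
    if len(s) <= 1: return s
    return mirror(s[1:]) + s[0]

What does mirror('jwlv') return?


mirror('jwlv') = mirror('wlv') + 'j'
mirror('wlv') = mirror('lv') + 'w'
mirror('lv') = mirror('v') + 'l'
mirror('v') = 'v'  (base case)
Concatenating: 'v' + 'l' + 'w' + 'j' = 'vlwj'

vlwj


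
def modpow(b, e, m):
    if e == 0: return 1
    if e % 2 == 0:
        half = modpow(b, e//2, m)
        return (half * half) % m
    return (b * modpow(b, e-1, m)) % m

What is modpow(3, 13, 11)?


modpow(3, 13, 11): e is odd, compute modpow(3, 12, 11)
  modpow(3, 12, 11): e is even, compute modpow(3, 6, 11)
    modpow(3, 6, 11): e is even, compute modpow(3, 3, 11)
      modpow(3, 3, 11): e is odd, compute modpow(3, 2, 11)
        modpow(3, 2, 11): e is even, compute modpow(3, 1, 11)
          modpow(3, 1, 11): e is odd, compute modpow(3, 0, 11)
          modpow(3, 0, 11) = 1
          (3 * 1) % 11 = 3
        half=3, (3*3) % 11 = 9
      (3 * 9) % 11 = 5
    half=5, (5*5) % 11 = 3
  half=3, (3*3) % 11 = 9
(3 * 9) % 11 = 5

5


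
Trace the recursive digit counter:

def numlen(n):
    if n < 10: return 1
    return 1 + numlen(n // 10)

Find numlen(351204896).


numlen(351204896) = 1 + numlen(35120489)
numlen(35120489) = 1 + numlen(3512048)
numlen(3512048) = 1 + numlen(351204)
numlen(351204) = 1 + numlen(35120)
numlen(35120) = 1 + numlen(3512)
numlen(3512) = 1 + numlen(351)
numlen(351) = 1 + numlen(35)
numlen(35) = 1 + numlen(3)
numlen(3) = 1  (base case: 3 < 10)
Unwinding: 1 + 1 + 1 + 1 + 1 + 1 + 1 + 1 + 1 = 9

9


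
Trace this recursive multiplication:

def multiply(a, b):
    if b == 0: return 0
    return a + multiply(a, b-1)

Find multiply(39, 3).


multiply(39, 3) = 39 + multiply(39, 2)
multiply(39, 2) = 39 + multiply(39, 1)
multiply(39, 1) = 39 + multiply(39, 0)
multiply(39, 0) = 0  (base case)
Total: 39 + 39 + 39 + 0 = 117

117


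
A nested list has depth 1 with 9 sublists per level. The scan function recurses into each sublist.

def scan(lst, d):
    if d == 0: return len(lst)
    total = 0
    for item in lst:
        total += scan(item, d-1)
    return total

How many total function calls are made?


At depth 0 (root): 1 call
At depth 1: each of 1 parents calls scan on 9 children = 9 calls
Total: 1 + 9 = 10

10


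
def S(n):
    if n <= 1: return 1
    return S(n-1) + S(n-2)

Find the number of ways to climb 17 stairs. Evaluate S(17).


Building up from base cases:
S(0) = 1
S(1) = 1
S(2) = S(1) + S(0) = 1 + 1 = 2
S(3) = S(2) + S(1) = 2 + 1 = 3
S(4) = S(3) + S(2) = 3 + 2 = 5
S(5) = S(4) + S(3) = 5 + 3 = 8
S(6) = S(5) + S(4) = 8 + 5 = 13
S(7) = S(6) + S(5) = 13 + 8 = 21
S(8) = S(7) + S(6) = 21 + 13 = 34
S(9) = S(8) + S(7) = 34 + 21 = 55
S(10) = S(9) + S(8) = 55 + 34 = 89
S(11) = S(10) + S(9) = 89 + 55 = 144
S(12) = S(11) + S(10) = 144 + 89 = 233
S(13) = S(12) + S(11) = 233 + 144 = 377
S(14) = S(13) + S(12) = 377 + 233 = 610
S(15) = S(14) + S(13) = 610 + 377 = 987
S(16) = S(15) + S(14) = 987 + 610 = 1597
S(17) = S(16) + S(15) = 1597 + 987 = 2584

2584


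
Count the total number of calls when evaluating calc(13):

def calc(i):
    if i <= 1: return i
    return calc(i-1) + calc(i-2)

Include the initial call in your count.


Let C(n) = total calls for calc(n)
C(0) = 1, C(1) = 1
C(2) = 1 + C(1) + C(0) = 1 + 1 + 1 = 3
C(3) = 1 + C(2) + C(1) = 1 + 3 + 1 = 5
C(4) = 1 + C(3) + C(2) = 1 + 5 + 3 = 9
C(5) = 1 + C(4) + C(3) = 1 + 9 + 5 = 15
C(6) = 1 + C(5) + C(4) = 1 + 15 + 9 = 25
C(7) = 1 + C(6) + C(5) = 1 + 25 + 15 = 41
C(8) = 1 + C(7) + C(6) = 1 + 41 + 25 = 67
C(9) = 1 + C(8) + C(7) = 1 + 67 + 41 = 109
C(10) = 1 + C(9) + C(8) = 1 + 109 + 67 = 177
C(11) = 1 + C(10) + C(9) = 1 + 177 + 109 = 287
C(12) = 1 + C(11) + C(10) = 1 + 287 + 177 = 465
C(13) = 1 + C(12) + C(11) = 1 + 465 + 287 = 753

753


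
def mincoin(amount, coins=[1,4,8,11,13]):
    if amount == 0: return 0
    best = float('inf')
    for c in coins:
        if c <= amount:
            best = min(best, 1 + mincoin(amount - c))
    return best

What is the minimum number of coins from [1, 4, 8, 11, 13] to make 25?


Building up with DP:
mincoin(0) = 0
mincoin(1) = min(1+mincoin(0)=1+0=1) = 1
mincoin(2) = min(1+mincoin(1)=1+1=2) = 2
mincoin(3) = min(1+mincoin(2)=1+2=3) = 3
mincoin(4) = min(1+mincoin(3)=1+3=4, 1+mincoin(0)=1+0=1) = 1
mincoin(5) = min(1+mincoin(4)=1+1=2, 1+mincoin(1)=1+1=2) = 2
mincoin(6) = min(1+mincoin(5)=1+2=3, 1+mincoin(2)=1+2=3) = 3
mincoin(7) = min(1+mincoin(6)=1+3=4, 1+mincoin(3)=1+3=4) = 4
mincoin(8) = min(1+mincoin(7)=1+4=5, 1+mincoin(4)=1+1=2, 1+mincoin(0)=1+0=1) = 1
mincoin(9) = min(1+mincoin(8)=1+1=2, 1+mincoin(5)=1+2=3, 1+mincoin(1)=1+1=2) = 2
mincoin(10) = min(1+mincoin(9)=1+2=3, 1+mincoin(6)=1+3=4, 1+mincoin(2)=1+2=3) = 3
mincoin(11) = min(1+mincoin(10)=1+3=4, 1+mincoin(7)=1+4=5, 1+mincoin(3)=1+3=4, 1+mincoin(0)=1+0=1) = 1
mincoin(12) = min(1+mincoin(11)=1+1=2, 1+mincoin(8)=1+1=2, 1+mincoin(4)=1+1=2, 1+mincoin(1)=1+1=2) = 2
mincoin(13) = min(1+mincoin(12)=1+2=3, 1+mincoin(9)=1+2=3, 1+mincoin(5)=1+2=3, 1+mincoin(2)=1+2=3, 1+mincoin(0)=1+0=1) = 1
mincoin(14) = min(1+mincoin(13)=1+1=2, 1+mincoin(10)=1+3=4, 1+mincoin(6)=1+3=4, 1+mincoin(3)=1+3=4, 1+mincoin(1)=1+1=2) = 2
mincoin(15) = min(1+mincoin(14)=1+2=3, 1+mincoin(11)=1+1=2, 1+mincoin(7)=1+4=5, 1+mincoin(4)=1+1=2, 1+mincoin(2)=1+2=3) = 2
mincoin(16) = min(1+mincoin(15)=1+2=3, 1+mincoin(12)=1+2=3, 1+mincoin(8)=1+1=2, 1+mincoin(5)=1+2=3, 1+mincoin(3)=1+3=4) = 2
mincoin(17) = min(1+mincoin(16)=1+2=3, 1+mincoin(13)=1+1=2, 1+mincoin(9)=1+2=3, 1+mincoin(6)=1+3=4, 1+mincoin(4)=1+1=2) = 2
mincoin(18) = min(1+mincoin(17)=1+2=3, 1+mincoin(14)=1+2=3, 1+mincoin(10)=1+3=4, 1+mincoin(7)=1+4=5, 1+mincoin(5)=1+2=3) = 3
mincoin(19) = min(1+mincoin(18)=1+3=4, 1+mincoin(15)=1+2=3, 1+mincoin(11)=1+1=2, 1+mincoin(8)=1+1=2, 1+mincoin(6)=1+3=4) = 2
mincoin(20) = min(1+mincoin(19)=1+2=3, 1+mincoin(16)=1+2=3, 1+mincoin(12)=1+2=3, 1+mincoin(9)=1+2=3, 1+mincoin(7)=1+4=5) = 3
mincoin(21) = min(1+mincoin(20)=1+3=4, 1+mincoin(17)=1+2=3, 1+mincoin(13)=1+1=2, 1+mincoin(10)=1+3=4, 1+mincoin(8)=1+1=2) = 2
mincoin(22) = min(1+mincoin(21)=1+2=3, 1+mincoin(18)=1+3=4, 1+mincoin(14)=1+2=3, 1+mincoin(11)=1+1=2, 1+mincoin(9)=1+2=3) = 2
mincoin(23) = min(1+mincoin(22)=1+2=3, 1+mincoin(19)=1+2=3, 1+mincoin(15)=1+2=3, 1+mincoin(12)=1+2=3, 1+mincoin(10)=1+3=4) = 3
mincoin(24) = min(1+mincoin(23)=1+3=4, 1+mincoin(20)=1+3=4, 1+mincoin(16)=1+2=3, 1+mincoin(13)=1+1=2, 1+mincoin(11)=1+1=2) = 2
mincoin(25) = min(1+mincoin(24)=1+2=3, 1+mincoin(21)=1+2=3, 1+mincoin(17)=1+2=3, 1+mincoin(14)=1+2=3, 1+mincoin(12)=1+2=3) = 3

3


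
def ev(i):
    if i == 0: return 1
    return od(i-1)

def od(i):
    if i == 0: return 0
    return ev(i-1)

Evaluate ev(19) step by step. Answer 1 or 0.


ev(19) = od(18)
od(18) = ev(17)
ev(17) = od(16)
od(16) = ev(15)
ev(15) = od(14)
od(14) = ev(13)
ev(13) = od(12)
od(12) = ev(11)
ev(11) = od(10)
od(10) = ev(9)
ev(9) = od(8)
od(8) = ev(7)
ev(7) = od(6)
od(6) = ev(5)
ev(5) = od(4)
od(4) = ev(3)
ev(3) = od(2)
od(2) = ev(1)
ev(1) = od(0)
od(0) = 0  (base case)
Result: 0

0


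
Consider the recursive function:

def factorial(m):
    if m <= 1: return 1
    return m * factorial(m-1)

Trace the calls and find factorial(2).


factorial(2)
= 2 * factorial(1)
= 2 * 1
= 2

2


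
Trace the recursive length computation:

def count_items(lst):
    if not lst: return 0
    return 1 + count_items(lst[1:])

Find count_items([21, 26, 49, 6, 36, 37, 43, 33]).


count_items([21, 26, 49, 6, 36, 37, 43, 33]) = 1 + count_items([26, 49, 6, 36, 37, 43, 33])
count_items([26, 49, 6, 36, 37, 43, 33]) = 1 + count_items([49, 6, 36, 37, 43, 33])
count_items([49, 6, 36, 37, 43, 33]) = 1 + count_items([6, 36, 37, 43, 33])
count_items([6, 36, 37, 43, 33]) = 1 + count_items([36, 37, 43, 33])
count_items([36, 37, 43, 33]) = 1 + count_items([37, 43, 33])
count_items([37, 43, 33]) = 1 + count_items([43, 33])
count_items([43, 33]) = 1 + count_items([33])
count_items([33]) = 1 + count_items([])
count_items([]) = 0  (base case)
Unwinding: 1 + 1 + 1 + 1 + 1 + 1 + 1 + 1 + 0 = 8

8


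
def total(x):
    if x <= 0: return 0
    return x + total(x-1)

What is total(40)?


total(40)
= 40 + 39 + 38 + 37 + 36 + 35 + 34 + 33 + 32 + 31 + 30 + 29 + 28 + 27 + 26 + 25 + 24 + 23 + 22 + 21 + 20 + 19 + 18 + 17 + 16 + 15 + 14 + 13 + 12 + 11 + 10 + 9 + 8 + 7 + 6 + 5 + 4 + 3 + 2 + 1 + total(0)
= 40 + 39 + 38 + 37 + 36 + 35 + 34 + 33 + 32 + 31 + 30 + 29 + 28 + 27 + 26 + 25 + 24 + 23 + 22 + 21 + 20 + 19 + 18 + 17 + 16 + 15 + 14 + 13 + 12 + 11 + 10 + 9 + 8 + 7 + 6 + 5 + 4 + 3 + 2 + 1 + 0
= 820

820


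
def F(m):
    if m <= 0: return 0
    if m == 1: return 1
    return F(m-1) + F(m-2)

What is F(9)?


Computing F(9) bottom-up:
F(0) = 0
F(1) = 1
F(2) = F(1) + F(0) = 1 + 0 = 1
F(3) = F(2) + F(1) = 1 + 1 = 2
F(4) = F(3) + F(2) = 2 + 1 = 3
F(5) = F(4) + F(3) = 3 + 2 = 5
F(6) = F(5) + F(4) = 5 + 3 = 8
F(7) = F(6) + F(5) = 8 + 5 = 13
F(8) = F(7) + F(6) = 13 + 8 = 21
F(9) = F(8) + F(7) = 21 + 13 = 34

34


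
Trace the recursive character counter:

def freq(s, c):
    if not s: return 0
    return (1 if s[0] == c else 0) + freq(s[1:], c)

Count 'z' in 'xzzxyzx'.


s[0]='x' != 'z' -> 0
s[0]='z' == 'z' -> 1
s[0]='z' == 'z' -> 1
s[0]='x' != 'z' -> 0
s[0]='y' != 'z' -> 0
s[0]='z' == 'z' -> 1
s[0]='x' != 'z' -> 0
Sum: 0 + 1 + 1 + 0 + 0 + 1 + 0 = 3

3


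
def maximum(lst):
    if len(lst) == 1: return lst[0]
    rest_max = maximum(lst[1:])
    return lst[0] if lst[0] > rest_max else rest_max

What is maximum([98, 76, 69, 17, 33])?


maximum([98, 76, 69, 17, 33]): compare 98 with maximum([76, 69, 17, 33])
maximum([76, 69, 17, 33]): compare 76 with maximum([69, 17, 33])
maximum([69, 17, 33]): compare 69 with maximum([17, 33])
maximum([17, 33]): compare 17 with maximum([33])
maximum([33]) = 33  (base case)
Compare 17 with 33 -> 33
Compare 69 with 33 -> 69
Compare 76 with 69 -> 76
Compare 98 with 76 -> 98

98


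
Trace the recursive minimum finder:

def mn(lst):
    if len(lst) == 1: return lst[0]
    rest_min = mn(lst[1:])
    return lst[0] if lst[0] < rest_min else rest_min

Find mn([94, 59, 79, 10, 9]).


mn([94, 59, 79, 10, 9]): compare 94 with mn([59, 79, 10, 9])
mn([59, 79, 10, 9]): compare 59 with mn([79, 10, 9])
mn([79, 10, 9]): compare 79 with mn([10, 9])
mn([10, 9]): compare 10 with mn([9])
mn([9]) = 9  (base case)
Compare 10 with 9 -> 9
Compare 79 with 9 -> 9
Compare 59 with 9 -> 9
Compare 94 with 9 -> 9

9


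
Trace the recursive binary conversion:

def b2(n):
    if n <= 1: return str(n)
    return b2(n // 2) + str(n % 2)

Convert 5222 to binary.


b2(5222) = b2(2611) + '0'
b2(2611) = b2(1305) + '1'
b2(1305) = b2(652) + '1'
b2(652) = b2(326) + '0'
b2(326) = b2(163) + '0'
b2(163) = b2(81) + '1'
b2(81) = b2(40) + '1'
b2(40) = b2(20) + '0'
b2(20) = b2(10) + '0'
b2(10) = b2(5) + '0'
b2(5) = b2(2) + '1'
b2(2) = b2(1) + '0'
b2(1) = '1'  (base case)
Concatenating: '1' + '0' + '1' + '0' + '0' + '0' + '1' + '1' + '0' + '0' + '1' + '1' + '0' = '1010001100110'

1010001100110


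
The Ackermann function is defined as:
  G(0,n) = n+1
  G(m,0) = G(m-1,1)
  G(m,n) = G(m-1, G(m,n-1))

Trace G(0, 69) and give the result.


G(0, 69) = 70
Result: G(0, 69) = 70

70


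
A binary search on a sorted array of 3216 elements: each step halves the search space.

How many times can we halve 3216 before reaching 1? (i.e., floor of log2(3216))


3216 / 2 = 1608
1608 / 2 = 804
804 / 2 = 402
402 / 2 = 201
201 / 2 = 100
100 / 2 = 50
50 / 2 = 25
25 / 2 = 12
12 / 2 = 6
6 / 2 = 3
3 / 2 = 1
Reached 1 after 11 halvings

11


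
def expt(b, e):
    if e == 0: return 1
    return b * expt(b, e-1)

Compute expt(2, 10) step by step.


expt(2, 10)
= 2 * expt(2, 9)
= 2 * 2 * expt(2, 8)
= 2 * 2 * 2 * expt(2, 7)
= 2 * 2 * 2 * 2 * expt(2, 6)
= 2 * 2 * 2 * 2 * 2 * expt(2, 5)
= 2 * 2 * 2 * 2 * 2 * 2 * expt(2, 4)
= 2 * 2 * 2 * 2 * 2 * 2 * 2 * expt(2, 3)
= 2 * 2 * 2 * 2 * 2 * 2 * 2 * 2 * expt(2, 2)
= 2 * 2 * 2 * 2 * 2 * 2 * 2 * 2 * 2 * expt(2, 1)
= 2 * 2 * 2 * 2 * 2 * 2 * 2 * 2 * 2 * 2 * expt(2, 0)
= 2 * 2 * 2 * 2 * 2 * 2 * 2 * 2 * 2 * 2 * 1
= 1024

1024


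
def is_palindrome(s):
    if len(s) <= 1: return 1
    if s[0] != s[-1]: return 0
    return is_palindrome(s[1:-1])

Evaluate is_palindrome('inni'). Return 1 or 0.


is_palindrome('inni'): s[0]='i' == s[-1]='i' -> check is_palindrome('nn')
is_palindrome('nn'): s[0]='n' == s[-1]='n' -> check is_palindrome('')
is_palindrome(''): len <= 1 -> return 1  (base case)
Result: 1 (palindrome)

1


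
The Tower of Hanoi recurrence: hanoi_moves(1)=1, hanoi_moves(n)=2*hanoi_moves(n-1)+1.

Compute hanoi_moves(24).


hanoi_moves(24) = 2 * hanoi_moves(23) + 1
hanoi_moves(23) = 2 * hanoi_moves(22) + 1
hanoi_moves(22) = 2 * hanoi_moves(21) + 1
hanoi_moves(21) = 2 * hanoi_moves(20) + 1
hanoi_moves(20) = 2 * hanoi_moves(19) + 1
hanoi_moves(19) = 2 * hanoi_moves(18) + 1
hanoi_moves(18) = 2 * hanoi_moves(17) + 1
hanoi_moves(17) = 2 * hanoi_moves(16) + 1
hanoi_moves(16) = 2 * hanoi_moves(15) + 1
hanoi_moves(15) = 2 * hanoi_moves(14) + 1
hanoi_moves(14) = 2 * hanoi_moves(13) + 1
hanoi_moves(13) = 2 * hanoi_moves(12) + 1
hanoi_moves(12) = 2 * hanoi_moves(11) + 1
hanoi_moves(11) = 2 * hanoi_moves(10) + 1
hanoi_moves(10) = 2 * hanoi_moves(9) + 1
hanoi_moves(9) = 2 * hanoi_moves(8) + 1
hanoi_moves(8) = 2 * hanoi_moves(7) + 1
hanoi_moves(7) = 2 * hanoi_moves(6) + 1
hanoi_moves(6) = 2 * hanoi_moves(5) + 1
hanoi_moves(5) = 2 * hanoi_moves(4) + 1
hanoi_moves(4) = 2 * hanoi_moves(3) + 1
hanoi_moves(3) = 2 * hanoi_moves(2) + 1
hanoi_moves(2) = 2 * hanoi_moves(1) + 1
hanoi_moves(1) = 1  (base case)
hanoi_moves(2) = 2 * 1 + 1 = 3
hanoi_moves(3) = 2 * 3 + 1 = 7
hanoi_moves(4) = 2 * 7 + 1 = 15
hanoi_moves(5) = 2 * 15 + 1 = 31
hanoi_moves(6) = 2 * 31 + 1 = 63
hanoi_moves(7) = 2 * 63 + 1 = 127
hanoi_moves(8) = 2 * 127 + 1 = 255
hanoi_moves(9) = 2 * 255 + 1 = 511
hanoi_moves(10) = 2 * 511 + 1 = 1023
hanoi_moves(11) = 2 * 1023 + 1 = 2047
hanoi_moves(12) = 2 * 2047 + 1 = 4095
hanoi_moves(13) = 2 * 4095 + 1 = 8191
hanoi_moves(14) = 2 * 8191 + 1 = 16383
hanoi_moves(15) = 2 * 16383 + 1 = 32767
hanoi_moves(16) = 2 * 32767 + 1 = 65535
hanoi_moves(17) = 2 * 65535 + 1 = 131071
hanoi_moves(18) = 2 * 131071 + 1 = 262143
hanoi_moves(19) = 2 * 262143 + 1 = 524287
hanoi_moves(20) = 2 * 524287 + 1 = 1048575
hanoi_moves(21) = 2 * 1048575 + 1 = 2097151
hanoi_moves(22) = 2 * 2097151 + 1 = 4194303
hanoi_moves(23) = 2 * 4194303 + 1 = 8388607
hanoi_moves(24) = 2 * 8388607 + 1 = 16777215

16777215


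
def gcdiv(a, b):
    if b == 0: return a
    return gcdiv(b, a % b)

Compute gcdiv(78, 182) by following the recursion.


gcdiv(78, 182) = gcdiv(182, 78)
gcdiv(182, 78) = gcdiv(78, 26)
gcdiv(78, 26) = gcdiv(26, 0)
gcdiv(26, 0) = 26  (base case)

26


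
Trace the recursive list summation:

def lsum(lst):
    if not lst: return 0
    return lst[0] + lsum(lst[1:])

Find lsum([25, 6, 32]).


lsum([25, 6, 32]) = 25 + lsum([6, 32])
lsum([6, 32]) = 6 + lsum([32])
lsum([32]) = 32 + lsum([])
lsum([]) = 0  (base case)
Total: 25 + 6 + 32 + 0 = 63

63


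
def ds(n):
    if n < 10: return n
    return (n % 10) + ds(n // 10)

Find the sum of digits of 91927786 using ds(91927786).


ds(91927786) = 6 + ds(9192778)
ds(9192778) = 8 + ds(919277)
ds(919277) = 7 + ds(91927)
ds(91927) = 7 + ds(9192)
ds(9192) = 2 + ds(919)
ds(919) = 9 + ds(91)
ds(91) = 1 + ds(9)
ds(9) = 9  (base case)
Total: 6 + 8 + 7 + 7 + 2 + 9 + 1 + 9 = 49

49


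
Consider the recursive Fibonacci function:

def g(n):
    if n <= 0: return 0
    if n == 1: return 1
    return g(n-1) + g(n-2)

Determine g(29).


Computing g(29) bottom-up:
g(0) = 0
g(1) = 1
g(2) = g(1) + g(0) = 1 + 0 = 1
g(3) = g(2) + g(1) = 1 + 1 = 2
g(4) = g(3) + g(2) = 2 + 1 = 3
g(5) = g(4) + g(3) = 3 + 2 = 5
g(6) = g(5) + g(4) = 5 + 3 = 8
g(7) = g(6) + g(5) = 8 + 5 = 13
g(8) = g(7) + g(6) = 13 + 8 = 21
g(9) = g(8) + g(7) = 21 + 13 = 34
g(10) = g(9) + g(8) = 34 + 21 = 55
g(11) = g(10) + g(9) = 55 + 34 = 89
g(12) = g(11) + g(10) = 89 + 55 = 144
g(13) = g(12) + g(11) = 144 + 89 = 233
g(14) = g(13) + g(12) = 233 + 144 = 377
g(15) = g(14) + g(13) = 377 + 233 = 610
g(16) = g(15) + g(14) = 610 + 377 = 987
g(17) = g(16) + g(15) = 987 + 610 = 1597
g(18) = g(17) + g(16) = 1597 + 987 = 2584
g(19) = g(18) + g(17) = 2584 + 1597 = 4181
g(20) = g(19) + g(18) = 4181 + 2584 = 6765
g(21) = g(20) + g(19) = 6765 + 4181 = 10946
g(22) = g(21) + g(20) = 10946 + 6765 = 17711
g(23) = g(22) + g(21) = 17711 + 10946 = 28657
g(24) = g(23) + g(22) = 28657 + 17711 = 46368
g(25) = g(24) + g(23) = 46368 + 28657 = 75025
g(26) = g(25) + g(24) = 75025 + 46368 = 121393
g(27) = g(26) + g(25) = 121393 + 75025 = 196418
g(28) = g(27) + g(26) = 196418 + 121393 = 317811
g(29) = g(28) + g(27) = 317811 + 196418 = 514229

514229


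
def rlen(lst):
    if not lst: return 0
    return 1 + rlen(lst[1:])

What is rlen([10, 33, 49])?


rlen([10, 33, 49]) = 1 + rlen([33, 49])
rlen([33, 49]) = 1 + rlen([49])
rlen([49]) = 1 + rlen([])
rlen([]) = 0  (base case)
Unwinding: 1 + 1 + 1 + 0 = 3

3


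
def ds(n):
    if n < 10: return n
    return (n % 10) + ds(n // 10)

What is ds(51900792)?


ds(51900792) = 2 + ds(5190079)
ds(5190079) = 9 + ds(519007)
ds(519007) = 7 + ds(51900)
ds(51900) = 0 + ds(5190)
ds(5190) = 0 + ds(519)
ds(519) = 9 + ds(51)
ds(51) = 1 + ds(5)
ds(5) = 5  (base case)
Total: 2 + 9 + 7 + 0 + 0 + 9 + 1 + 5 = 33

33


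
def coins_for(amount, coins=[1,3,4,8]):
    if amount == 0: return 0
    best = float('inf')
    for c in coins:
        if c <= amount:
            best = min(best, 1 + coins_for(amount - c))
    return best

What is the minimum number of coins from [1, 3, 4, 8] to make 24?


Building up with DP:
coins_for(0) = 0
coins_for(1) = min(1+coins_for(0)=1+0=1) = 1
coins_for(2) = min(1+coins_for(1)=1+1=2) = 2
coins_for(3) = min(1+coins_for(2)=1+2=3, 1+coins_for(0)=1+0=1) = 1
coins_for(4) = min(1+coins_for(3)=1+1=2, 1+coins_for(1)=1+1=2, 1+coins_for(0)=1+0=1) = 1
coins_for(5) = min(1+coins_for(4)=1+1=2, 1+coins_for(2)=1+2=3, 1+coins_for(1)=1+1=2) = 2
coins_for(6) = min(1+coins_for(5)=1+2=3, 1+coins_for(3)=1+1=2, 1+coins_for(2)=1+2=3) = 2
coins_for(7) = min(1+coins_for(6)=1+2=3, 1+coins_for(4)=1+1=2, 1+coins_for(3)=1+1=2) = 2
coins_for(8) = min(1+coins_for(7)=1+2=3, 1+coins_for(5)=1+2=3, 1+coins_for(4)=1+1=2, 1+coins_for(0)=1+0=1) = 1
coins_for(9) = min(1+coins_for(8)=1+1=2, 1+coins_for(6)=1+2=3, 1+coins_for(5)=1+2=3, 1+coins_for(1)=1+1=2) = 2
coins_for(10) = min(1+coins_for(9)=1+2=3, 1+coins_for(7)=1+2=3, 1+coins_for(6)=1+2=3, 1+coins_for(2)=1+2=3) = 3
coins_for(11) = min(1+coins_for(10)=1+3=4, 1+coins_for(8)=1+1=2, 1+coins_for(7)=1+2=3, 1+coins_for(3)=1+1=2) = 2
coins_for(12) = min(1+coins_for(11)=1+2=3, 1+coins_for(9)=1+2=3, 1+coins_for(8)=1+1=2, 1+coins_for(4)=1+1=2) = 2
coins_for(13) = min(1+coins_for(12)=1+2=3, 1+coins_for(10)=1+3=4, 1+coins_for(9)=1+2=3, 1+coins_for(5)=1+2=3) = 3
coins_for(14) = min(1+coins_for(13)=1+3=4, 1+coins_for(11)=1+2=3, 1+coins_for(10)=1+3=4, 1+coins_for(6)=1+2=3) = 3
coins_for(15) = min(1+coins_for(14)=1+3=4, 1+coins_for(12)=1+2=3, 1+coins_for(11)=1+2=3, 1+coins_for(7)=1+2=3) = 3
coins_for(16) = min(1+coins_for(15)=1+3=4, 1+coins_for(13)=1+3=4, 1+coins_for(12)=1+2=3, 1+coins_for(8)=1+1=2) = 2
coins_for(17) = min(1+coins_for(16)=1+2=3, 1+coins_for(14)=1+3=4, 1+coins_for(13)=1+3=4, 1+coins_for(9)=1+2=3) = 3
coins_for(18) = min(1+coins_for(17)=1+3=4, 1+coins_for(15)=1+3=4, 1+coins_for(14)=1+3=4, 1+coins_for(10)=1+3=4) = 4
coins_for(19) = min(1+coins_for(18)=1+4=5, 1+coins_for(16)=1+2=3, 1+coins_for(15)=1+3=4, 1+coins_for(11)=1+2=3) = 3
coins_for(20) = min(1+coins_for(19)=1+3=4, 1+coins_for(17)=1+3=4, 1+coins_for(16)=1+2=3, 1+coins_for(12)=1+2=3) = 3
coins_for(21) = min(1+coins_for(20)=1+3=4, 1+coins_for(18)=1+4=5, 1+coins_for(17)=1+3=4, 1+coins_for(13)=1+3=4) = 4
coins_for(22) = min(1+coins_for(21)=1+4=5, 1+coins_for(19)=1+3=4, 1+coins_for(18)=1+4=5, 1+coins_for(14)=1+3=4) = 4
coins_for(23) = min(1+coins_for(22)=1+4=5, 1+coins_for(20)=1+3=4, 1+coins_for(19)=1+3=4, 1+coins_for(15)=1+3=4) = 4
coins_for(24) = min(1+coins_for(23)=1+4=5, 1+coins_for(21)=1+4=5, 1+coins_for(20)=1+3=4, 1+coins_for(16)=1+2=3) = 3

3


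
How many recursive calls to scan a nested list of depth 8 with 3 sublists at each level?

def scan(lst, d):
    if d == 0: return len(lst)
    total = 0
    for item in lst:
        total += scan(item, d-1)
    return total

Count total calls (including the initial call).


At depth 0 (root): 1 call
At depth 1: each of 1 parents calls scan on 3 children = 3 calls
At depth 2: each of 3 parents calls scan on 3 children = 9 calls
At depth 3: each of 9 parents calls scan on 3 children = 27 calls
At depth 4: each of 27 parents calls scan on 3 children = 81 calls
At depth 5: each of 81 parents calls scan on 3 children = 243 calls
At depth 6: each of 243 parents calls scan on 3 children = 729 calls
At depth 7: each of 729 parents calls scan on 3 children = 2187 calls
At depth 8: each of 2187 parents calls scan on 3 children = 6561 calls
Total: 1 + 3 + 9 + 27 + 81 + 243 + 729 + 2187 + 6561 = 9841

9841


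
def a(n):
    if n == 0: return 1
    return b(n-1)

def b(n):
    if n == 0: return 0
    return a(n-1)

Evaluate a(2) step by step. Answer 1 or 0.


a(2) = b(1)
b(1) = a(0)
a(0) = 1  (base case)
Result: 1

1


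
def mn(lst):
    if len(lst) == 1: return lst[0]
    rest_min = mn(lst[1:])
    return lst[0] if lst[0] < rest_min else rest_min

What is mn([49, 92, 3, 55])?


mn([49, 92, 3, 55]): compare 49 with mn([92, 3, 55])
mn([92, 3, 55]): compare 92 with mn([3, 55])
mn([3, 55]): compare 3 with mn([55])
mn([55]) = 55  (base case)
Compare 3 with 55 -> 3
Compare 92 with 3 -> 3
Compare 49 with 3 -> 3

3
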